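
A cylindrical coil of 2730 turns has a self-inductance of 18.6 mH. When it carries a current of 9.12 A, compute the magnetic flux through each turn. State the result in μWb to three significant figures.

From L = NΦ_B/I, the flux per turn is Φ_B = LI/N.
Φ_B = (1.860×10^-2 H)(9.12 A)/2730 = 6.214×10^-5 Wb.

Φ_B ≈ 62.1 μWb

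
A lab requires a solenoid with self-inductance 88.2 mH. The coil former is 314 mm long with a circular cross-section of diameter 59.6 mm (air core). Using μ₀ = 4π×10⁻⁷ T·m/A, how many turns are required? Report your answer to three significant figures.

A = π(d/2)² = π(2.980×10^-2 m)² = 2.790×10^-3 m².
From L = μ₀N²A/ℓ, N = √(Lℓ / (μ₀A)).
N = √[(8.820×10^-2)(0.314) / ((4π×10⁻⁷)×2.790×10^-3)] = √(7.900×10^6) ≈ 2810.6.

N ≈ 2810 turns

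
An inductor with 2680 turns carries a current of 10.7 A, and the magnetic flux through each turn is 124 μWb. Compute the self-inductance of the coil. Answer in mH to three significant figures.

L ≈ 31.1 mH

Self-inductance is defined by L = NΦ_B/I (flux linkage over current).
L = (2680)(1.240×10^-4 Wb)/(10.7 A) = 3.106×10^-2 H.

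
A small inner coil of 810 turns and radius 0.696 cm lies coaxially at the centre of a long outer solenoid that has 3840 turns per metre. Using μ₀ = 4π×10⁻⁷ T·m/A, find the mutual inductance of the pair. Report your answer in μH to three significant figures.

The outer solenoid produces a uniform field B₁ = μ₀n₁I₁ across the inner coil,
so the flux linkage is N₂Φ = N₂B₁A₂ = μ₀n₁N₂A₂·I₁, giving M = μ₀n₁N₂A₂.
A₂ = πr² = π(6.960×10^-3 m)² = 1.522×10^-4 m².
M = (4π×10⁻⁷)(3840)(810)(1.522×10^-4) = 5.948×10^-4 H.

M ≈ 595 μH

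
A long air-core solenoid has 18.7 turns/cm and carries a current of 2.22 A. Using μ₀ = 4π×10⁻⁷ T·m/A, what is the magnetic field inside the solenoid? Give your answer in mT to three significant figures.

B ≈ 5.22 mT

Inside a long solenoid, B = μ₀nI.
B = (4π×10⁻⁷)(1.870×10^3 m⁻¹)(2.22 A) = 5.217×10^-3 T.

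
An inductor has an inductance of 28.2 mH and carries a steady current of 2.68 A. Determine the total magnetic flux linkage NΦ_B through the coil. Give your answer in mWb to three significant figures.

From L = NΦ_B/I, the flux linkage is NΦ_B = LI.
NΦ_B = (2.820×10^-2 H)(2.68 A) = 7.558×10^-2 Wb.

NΦ_B ≈ 75.6 mWb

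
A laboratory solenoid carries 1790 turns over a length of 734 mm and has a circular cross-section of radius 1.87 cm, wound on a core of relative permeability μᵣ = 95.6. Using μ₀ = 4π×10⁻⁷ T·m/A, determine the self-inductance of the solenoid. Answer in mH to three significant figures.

L ≈ 576 mH

A = πr² = π(1.870×10^-2 m)² = 1.099×10^-3 m².
For a long solenoid, L = μ₀μᵣN²A/ℓ.
L = (4π×10⁻⁷)(95.6)(1790)²(1.099×10^-3)/(0.734 m) = 0.5761 H.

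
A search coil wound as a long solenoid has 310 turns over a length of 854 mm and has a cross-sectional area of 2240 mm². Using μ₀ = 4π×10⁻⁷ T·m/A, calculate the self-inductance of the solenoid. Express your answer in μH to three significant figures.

L ≈ 317 μH

A = 2240 mm² = 2.240×10^-3 m².
For a long solenoid, L = μ₀N²A/ℓ.
L = (4π×10⁻⁷)(310)²(2.240×10^-3)/(0.854 m) = 3.168×10^-4 H.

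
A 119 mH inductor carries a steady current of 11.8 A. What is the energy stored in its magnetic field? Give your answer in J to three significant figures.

U ≈ 8.28 J

Stored magnetic energy: U = ½LI².
U = ½(0.119 H)(11.8 A)² = 8.2848 J.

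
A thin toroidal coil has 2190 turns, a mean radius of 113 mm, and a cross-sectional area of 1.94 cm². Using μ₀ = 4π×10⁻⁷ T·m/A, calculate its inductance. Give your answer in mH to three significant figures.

For a thin toroid, L = μ₀N²A/(2πR).
L = (4π×10⁻⁷)(2190)²(1.940×10^-4) / (2π×0.113 m) = 1.647×10^-3 H.

L ≈ 1.65 mH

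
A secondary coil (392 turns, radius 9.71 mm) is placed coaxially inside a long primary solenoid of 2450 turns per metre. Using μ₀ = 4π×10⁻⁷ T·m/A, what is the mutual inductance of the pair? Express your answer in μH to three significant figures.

M ≈ 357 μH

The outer solenoid produces a uniform field B₁ = μ₀n₁I₁ across the inner coil,
so the flux linkage is N₂Φ = N₂B₁A₂ = μ₀n₁N₂A₂·I₁, giving M = μ₀n₁N₂A₂.
A₂ = πr² = π(9.710×10^-3 m)² = 2.962×10^-4 m².
M = (4π×10⁻⁷)(2450)(392)(2.962×10^-4) = 3.5748×10^-4 H.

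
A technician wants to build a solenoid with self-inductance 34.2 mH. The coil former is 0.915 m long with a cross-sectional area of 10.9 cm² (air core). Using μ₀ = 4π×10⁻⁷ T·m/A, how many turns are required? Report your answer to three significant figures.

N ≈ 4780 turns

A = 10.9 cm² = 1.090×10^-3 m².
From L = μ₀N²A/ℓ, N = √(Lℓ / (μ₀A)).
N = √[(3.420×10^-2)(0.915) / ((4π×10⁻⁷)×1.090×10^-3)] = √(2.2846×10^7) ≈ 4779.8.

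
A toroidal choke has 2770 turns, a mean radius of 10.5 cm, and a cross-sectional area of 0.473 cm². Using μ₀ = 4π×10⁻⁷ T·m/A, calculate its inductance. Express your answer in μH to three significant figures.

For a thin toroid, L = μ₀N²A/(2πR).
L = (4π×10⁻⁷)(2770)²(4.730×10^-5) / (2π×0.105 m) = 6.913×10^-4 H.

L ≈ 691 μH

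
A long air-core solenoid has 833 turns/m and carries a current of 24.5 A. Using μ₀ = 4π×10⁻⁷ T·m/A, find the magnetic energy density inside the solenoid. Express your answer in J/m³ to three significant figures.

B = μ₀nI = (4π×10⁻⁷)(833)(24.5) = 2.5646×10^-2 T.
u = B²/(2μ₀) = (2.5646×10^-2)²/(2×4π×10⁻⁷) = 261.7 J/m³.

u ≈ 262 J/m³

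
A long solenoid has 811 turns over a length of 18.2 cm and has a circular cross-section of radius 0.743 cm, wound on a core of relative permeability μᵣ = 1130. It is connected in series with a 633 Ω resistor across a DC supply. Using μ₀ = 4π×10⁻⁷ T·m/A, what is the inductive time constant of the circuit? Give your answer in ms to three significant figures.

A = πr² = π(7.430×10^-3 m)² = 1.734×10^-4 m².
L = μ₀μᵣN²A/ℓ = (4π×10⁻⁷)(1130)(811)²(1.734×10^-4)/(0.182) = 0.89 H.
τ = L/R = (0.89)/(633) = 1.406×10^-3 s.

τ ≈ 1.41 ms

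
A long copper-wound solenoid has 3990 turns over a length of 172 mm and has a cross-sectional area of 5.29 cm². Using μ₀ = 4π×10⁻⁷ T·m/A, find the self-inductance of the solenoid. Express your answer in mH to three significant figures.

L ≈ 61.5 mH

A = 5.29 cm² = 5.290×10^-4 m².
For a long solenoid, L = μ₀N²A/ℓ.
L = (4π×10⁻⁷)(3990)²(5.290×10^-4)/(0.172 m) = 6.153×10^-2 H.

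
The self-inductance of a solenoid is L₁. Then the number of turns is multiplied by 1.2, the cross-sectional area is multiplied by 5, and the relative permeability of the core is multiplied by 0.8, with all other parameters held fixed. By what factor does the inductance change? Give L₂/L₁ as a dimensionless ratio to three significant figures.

L₂/L₁ = 5.76

For a solenoid, L ∝ μᵣN²A/ℓ.
L₂/L₁ = (1.2)^2 × (5) × (0.8) = 5.76.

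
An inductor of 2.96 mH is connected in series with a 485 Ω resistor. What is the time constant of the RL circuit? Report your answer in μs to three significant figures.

τ ≈ 6.10 μs

τ = L/R = (2.960×10^-3 H)/(485 Ω) = 6.103×10^-6 s.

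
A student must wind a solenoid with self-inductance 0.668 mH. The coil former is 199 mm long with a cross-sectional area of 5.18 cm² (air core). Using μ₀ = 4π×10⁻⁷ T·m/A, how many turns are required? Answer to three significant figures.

N ≈ 452 turns

A = 5.18 cm² = 5.180×10^-4 m².
From L = μ₀N²A/ℓ, N = √(Lℓ / (μ₀A)).
N = √[(6.680×10^-4)(0.199) / ((4π×10⁻⁷)×5.180×10^-4)] = √(2.042×10^5) ≈ 451.9.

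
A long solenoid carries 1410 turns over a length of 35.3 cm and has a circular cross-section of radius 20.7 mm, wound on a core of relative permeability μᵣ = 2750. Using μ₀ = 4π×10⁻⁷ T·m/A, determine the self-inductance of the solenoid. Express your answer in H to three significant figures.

A = πr² = π(2.070×10^-2 m)² = 1.346×10^-3 m².
For a long solenoid, L = μ₀μᵣN²A/ℓ.
L = (4π×10⁻⁷)(2750)(1410)²(1.346×10^-3)/(0.353 m) = 26.2 H.

L ≈ 26.2 H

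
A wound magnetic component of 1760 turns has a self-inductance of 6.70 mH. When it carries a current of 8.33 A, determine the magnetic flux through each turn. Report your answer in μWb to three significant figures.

From L = NΦ_B/I, the flux per turn is Φ_B = LI/N.
Φ_B = (6.700×10^-3 H)(8.33 A)/1760 = 3.171×10^-5 Wb.

Φ_B ≈ 31.7 μWb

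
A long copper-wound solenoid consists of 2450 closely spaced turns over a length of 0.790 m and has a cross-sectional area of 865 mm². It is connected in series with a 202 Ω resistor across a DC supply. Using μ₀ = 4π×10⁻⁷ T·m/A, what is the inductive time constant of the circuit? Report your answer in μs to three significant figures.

τ ≈ 40.9 μs

A = 865 mm² = 8.650×10^-4 m².
L = μ₀N²A/ℓ = (4π×10⁻⁷)(2450)²(8.650×10^-4)/(0.79) = 8.259×10^-3 H.
τ = L/R = (8.259×10^-3)/(202) = 4.089×10^-5 s.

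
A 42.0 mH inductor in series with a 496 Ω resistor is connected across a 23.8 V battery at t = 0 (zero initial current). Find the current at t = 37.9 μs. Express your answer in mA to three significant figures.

I ≈ 17.3 mA

τ = L/R = 4.200×10^-2/496 = 8.468×10^-5 s; final current I_∞ = ε/R = 23.8/496 = 4.798×10^-2 A.
I(t) = I_∞(1 − e^(−t/τ)) with t/τ = 0.448.
I = (4.798×10^-2)(1 − e^(−0.448)) = 1.731×10^-2 A.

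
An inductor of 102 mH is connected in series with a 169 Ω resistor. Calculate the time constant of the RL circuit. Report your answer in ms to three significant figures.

τ ≈ 0.604 ms

τ = L/R = (0.102 H)/(169 Ω) = 6.036×10^-4 s.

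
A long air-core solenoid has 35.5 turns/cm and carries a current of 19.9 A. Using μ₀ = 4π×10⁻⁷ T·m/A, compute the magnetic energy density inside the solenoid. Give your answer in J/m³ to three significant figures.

B = μ₀nI = (4π×10⁻⁷)(3.550×10^3)(19.9) = 8.878×10^-2 T.
u = B²/(2μ₀) = (8.878×10^-2)²/(2×4π×10⁻⁷) = 3.136×10^3 J/m³.

u ≈ 3140 J/m³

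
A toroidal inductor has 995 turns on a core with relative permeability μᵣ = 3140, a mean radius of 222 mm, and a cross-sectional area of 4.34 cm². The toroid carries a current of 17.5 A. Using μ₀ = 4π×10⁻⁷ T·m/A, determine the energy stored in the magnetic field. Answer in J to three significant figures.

U ≈ 186 J

L = μ₀μᵣN²A/(2πR) = (4π×10⁻⁷)(3140)(995)²(4.340×10^-4)/(2π×0.222) = 1.215 H.
U = ½LI² = ½(1.215)(17.5)² = 186.1 J.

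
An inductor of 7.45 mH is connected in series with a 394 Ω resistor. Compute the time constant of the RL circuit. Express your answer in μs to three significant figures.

τ ≈ 18.9 μs

τ = L/R = (7.450×10^-3 H)/(394 Ω) = 1.891×10^-5 s.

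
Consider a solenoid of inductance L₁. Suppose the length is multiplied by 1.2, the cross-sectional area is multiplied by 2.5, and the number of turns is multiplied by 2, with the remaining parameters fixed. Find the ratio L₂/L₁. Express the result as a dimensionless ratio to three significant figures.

For a solenoid, L ∝ μᵣN²A/ℓ.
L₂/L₁ = (1.2)^-1 × (2.5) × (2)^2 = 8.33.

L₂/L₁ = 8.33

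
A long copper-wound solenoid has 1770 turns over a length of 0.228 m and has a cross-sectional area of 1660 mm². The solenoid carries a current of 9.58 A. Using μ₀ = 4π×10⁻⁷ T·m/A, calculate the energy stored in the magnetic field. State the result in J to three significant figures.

A = 1660 mm² = 1.660×10^-3 m².
L = μ₀N²A/ℓ = (4π×10⁻⁷)(1770)²(1.660×10^-3)/(0.228) = 2.866×10^-2 H.
U = ½LI² = ½(2.866×10^-2)(9.58)² = 1.315 J.

U ≈ 1.32 J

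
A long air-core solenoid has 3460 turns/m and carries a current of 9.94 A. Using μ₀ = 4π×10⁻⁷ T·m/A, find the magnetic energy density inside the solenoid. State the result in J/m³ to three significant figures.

B = μ₀nI = (4π×10⁻⁷)(3.460×10^3)(9.94) = 4.322×10^-2 T.
u = B²/(2μ₀) = (4.322×10^-2)²/(2×4π×10⁻⁷) = 743.2 J/m³.

u ≈ 743 J/m³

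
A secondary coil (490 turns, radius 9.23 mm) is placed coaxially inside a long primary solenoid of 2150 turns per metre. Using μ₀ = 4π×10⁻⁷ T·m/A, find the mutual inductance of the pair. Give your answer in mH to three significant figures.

The outer solenoid produces a uniform field B₁ = μ₀n₁I₁ across the inner coil,
so the flux linkage is N₂Φ = N₂B₁A₂ = μ₀n₁N₂A₂·I₁, giving M = μ₀n₁N₂A₂.
A₂ = πr² = π(9.230×10^-3 m)² = 2.676×10^-4 m².
M = (4π×10⁻⁷)(2150)(490)(2.676×10^-4) = 3.543×10^-4 H.

M ≈ 0.354 mH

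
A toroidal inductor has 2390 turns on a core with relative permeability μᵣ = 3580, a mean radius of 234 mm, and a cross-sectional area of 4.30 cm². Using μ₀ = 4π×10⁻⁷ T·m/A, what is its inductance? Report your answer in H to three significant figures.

L ≈ 7.52 H

For a thin toroid, L = μ₀μᵣN²A/(2πR).
L = (4π×10⁻⁷)(3580)(2390)²(4.300×10^-4) / (2π×0.234 m) = 7.516 H.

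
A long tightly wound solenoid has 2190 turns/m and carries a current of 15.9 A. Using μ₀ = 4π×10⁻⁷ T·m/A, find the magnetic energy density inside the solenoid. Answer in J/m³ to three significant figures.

B = μ₀nI = (4π×10⁻⁷)(2.190×10^3)(15.9) = 4.376×10^-2 T.
u = B²/(2μ₀) = (4.376×10^-2)²/(2×4π×10⁻⁷) = 761.8 J/m³.

u ≈ 762 J/m³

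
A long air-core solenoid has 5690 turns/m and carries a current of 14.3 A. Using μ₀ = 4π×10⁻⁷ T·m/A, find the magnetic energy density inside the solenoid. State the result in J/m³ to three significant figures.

u ≈ 4160 J/m³

B = μ₀nI = (4π×10⁻⁷)(5.690×10^3)(14.3) = 0.1022 T.
u = B²/(2μ₀) = (0.1022)²/(2×4π×10⁻⁷) = 4.160×10^3 J/m³.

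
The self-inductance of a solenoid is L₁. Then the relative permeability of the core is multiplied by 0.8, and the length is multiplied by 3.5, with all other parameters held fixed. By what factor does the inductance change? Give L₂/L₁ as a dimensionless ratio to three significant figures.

For a solenoid, L ∝ μᵣN²A/ℓ.
L₂/L₁ = (0.8) × (3.5)^-1 = 0.229.

L₂/L₁ = 0.229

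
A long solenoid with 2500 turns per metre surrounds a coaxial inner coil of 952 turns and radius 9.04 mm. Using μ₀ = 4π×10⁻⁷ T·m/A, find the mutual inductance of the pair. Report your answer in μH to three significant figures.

The outer solenoid produces a uniform field B₁ = μ₀n₁I₁ across the inner coil,
so the flux linkage is N₂Φ = N₂B₁A₂ = μ₀n₁N₂A₂·I₁, giving M = μ₀n₁N₂A₂.
A₂ = πr² = π(9.040×10^-3 m)² = 2.567×10^-4 m².
M = (4π×10⁻⁷)(2500)(952)(2.567×10^-4) = 7.678×10^-4 H.

M ≈ 768 μH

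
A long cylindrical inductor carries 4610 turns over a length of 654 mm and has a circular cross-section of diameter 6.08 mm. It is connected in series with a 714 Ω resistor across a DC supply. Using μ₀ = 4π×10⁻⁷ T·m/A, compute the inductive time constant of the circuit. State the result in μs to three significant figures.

A = π(d/2)² = π(3.040×10^-3 m)² = 2.903×10^-5 m².
L = μ₀N²A/ℓ = (4π×10⁻⁷)(4610)²(2.903×10^-5)/(0.654) = 1.186×10^-3 H.
τ = L/R = (1.186×10^-3)/(714) = 1.660×10^-6 s.

τ ≈ 1.66 μs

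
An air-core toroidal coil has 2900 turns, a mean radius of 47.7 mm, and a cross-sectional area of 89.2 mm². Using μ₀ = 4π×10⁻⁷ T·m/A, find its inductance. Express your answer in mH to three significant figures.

For a thin toroid, L = μ₀N²A/(2πR).
L = (4π×10⁻⁷)(2900)²(8.920×10^-5) / (2π×4.770×10^-2 m) = 3.145×10^-3 H.

L ≈ 3.15 mH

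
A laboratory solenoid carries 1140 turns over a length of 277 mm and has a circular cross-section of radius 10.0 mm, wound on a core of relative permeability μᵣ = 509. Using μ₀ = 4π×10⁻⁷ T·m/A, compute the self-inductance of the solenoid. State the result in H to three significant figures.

L ≈ 0.943 H

A = πr² = π(1.000×10^-2 m)² = 3.142×10^-4 m².
For a long solenoid, L = μ₀μᵣN²A/ℓ.
L = (4π×10⁻⁷)(509)(1140)²(3.142×10^-4)/(0.277 m) = 0.9428 H.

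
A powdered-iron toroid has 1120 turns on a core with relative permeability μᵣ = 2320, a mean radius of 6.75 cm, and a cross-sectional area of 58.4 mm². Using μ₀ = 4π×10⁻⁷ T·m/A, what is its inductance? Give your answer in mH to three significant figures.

For a thin toroid, L = μ₀μᵣN²A/(2πR).
L = (4π×10⁻⁷)(2320)(1120)²(5.840×10^-5) / (2π×6.750×10^-2 m) = 0.5036 H.

L ≈ 504 mH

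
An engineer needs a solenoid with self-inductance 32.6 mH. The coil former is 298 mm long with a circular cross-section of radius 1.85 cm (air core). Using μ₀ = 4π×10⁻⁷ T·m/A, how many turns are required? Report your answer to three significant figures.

N ≈ 2680 turns

A = πr² = π(1.850×10^-2 m)² = 1.075×10^-3 m².
From L = μ₀N²A/ℓ, N = √(Lℓ / (μ₀A)).
N = √[(3.260×10^-2)(0.298) / ((4π×10⁻⁷)×1.075×10^-3)] = √(7.190×10^6) ≈ 2681.4.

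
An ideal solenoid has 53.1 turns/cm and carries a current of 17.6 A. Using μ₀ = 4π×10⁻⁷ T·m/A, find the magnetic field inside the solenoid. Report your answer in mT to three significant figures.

B ≈ 117 mT

Inside a long solenoid, B = μ₀nI.
B = (4π×10⁻⁷)(5.310×10^3 m⁻¹)(17.6 A) = 0.1174 T.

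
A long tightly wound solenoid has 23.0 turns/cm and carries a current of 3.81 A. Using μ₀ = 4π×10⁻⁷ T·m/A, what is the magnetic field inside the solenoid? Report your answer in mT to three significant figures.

Inside a long solenoid, B = μ₀nI.
B = (4π×10⁻⁷)(2.300×10^3 m⁻¹)(3.81 A) = 1.101×10^-2 T.

B ≈ 11.0 mT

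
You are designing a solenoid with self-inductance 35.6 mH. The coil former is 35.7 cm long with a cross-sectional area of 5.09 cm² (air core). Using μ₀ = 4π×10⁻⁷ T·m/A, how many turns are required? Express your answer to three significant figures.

A = 5.09 cm² = 5.090×10^-4 m².
From L = μ₀N²A/ℓ, N = √(Lℓ / (μ₀A)).
N = √[(3.560×10^-2)(0.357) / ((4π×10⁻⁷)×5.090×10^-4)] = √(1.987×10^7) ≈ 4457.5.

N ≈ 4460 turns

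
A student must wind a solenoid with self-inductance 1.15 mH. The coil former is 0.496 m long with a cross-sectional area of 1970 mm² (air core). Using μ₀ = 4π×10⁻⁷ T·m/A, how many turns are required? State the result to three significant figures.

A = 1970 mm² = 1.970×10^-3 m².
From L = μ₀N²A/ℓ, N = √(Lℓ / (μ₀A)).
N = √[(1.150×10^-3)(0.496) / ((4π×10⁻⁷)×1.970×10^-3)] = √(2.304×10^5) ≈ 480.0.

N ≈ 480 turns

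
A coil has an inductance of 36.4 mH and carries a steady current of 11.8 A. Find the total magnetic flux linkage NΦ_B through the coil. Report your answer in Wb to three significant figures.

NΦ_B ≈ 0.430 Wb

From L = NΦ_B/I, the flux linkage is NΦ_B = LI.
NΦ_B = (3.640×10^-2 H)(11.8 A) = 0.4295 Wb.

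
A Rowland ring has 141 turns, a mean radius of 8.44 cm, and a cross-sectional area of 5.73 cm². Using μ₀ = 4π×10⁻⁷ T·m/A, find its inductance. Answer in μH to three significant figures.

L ≈ 27.0 μH

For a thin toroid, L = μ₀N²A/(2πR).
L = (4π×10⁻⁷)(141)²(5.730×10^-4) / (2π×8.440×10^-2 m) = 2.699×10^-5 H.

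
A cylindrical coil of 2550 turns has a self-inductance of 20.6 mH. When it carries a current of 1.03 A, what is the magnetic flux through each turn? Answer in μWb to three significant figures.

Φ_B ≈ 8.32 μWb

From L = NΦ_B/I, the flux per turn is Φ_B = LI/N.
Φ_B = (2.060×10^-2 H)(1.03 A)/2550 = 8.321×10^-6 Wb.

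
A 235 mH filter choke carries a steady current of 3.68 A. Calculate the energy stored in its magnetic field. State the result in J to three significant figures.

Stored magnetic energy: U = ½LI².
U = ½(0.235 H)(3.68 A)² = 1.591 J.

U ≈ 1.59 J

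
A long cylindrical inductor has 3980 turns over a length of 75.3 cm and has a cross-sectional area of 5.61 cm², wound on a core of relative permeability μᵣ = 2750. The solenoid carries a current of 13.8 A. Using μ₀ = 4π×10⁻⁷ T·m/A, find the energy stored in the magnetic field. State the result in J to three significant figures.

U ≈ 3880 J

A = 5.61 cm² = 5.610×10^-4 m².
L = μ₀μᵣN²A/ℓ = (4π×10⁻⁷)(2750)(3980)²(5.610×10^-4)/(0.753) = 40.78 H.
U = ½LI² = ½(40.78)(13.8)² = 3.883×10^3 J.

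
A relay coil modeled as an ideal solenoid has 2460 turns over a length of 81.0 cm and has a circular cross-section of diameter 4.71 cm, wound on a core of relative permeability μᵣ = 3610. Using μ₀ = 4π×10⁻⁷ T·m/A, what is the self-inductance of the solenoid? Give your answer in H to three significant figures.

L ≈ 59.1 H

A = π(d/2)² = π(2.355×10^-2 m)² = 1.742×10^-3 m².
For a long solenoid, L = μ₀μᵣN²A/ℓ.
L = (4π×10⁻⁷)(3610)(2460)²(1.742×10^-3)/(0.81 m) = 59.05 H.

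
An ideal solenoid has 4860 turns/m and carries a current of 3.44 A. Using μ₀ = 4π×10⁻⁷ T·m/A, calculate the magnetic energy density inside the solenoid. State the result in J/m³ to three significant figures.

B = μ₀nI = (4π×10⁻⁷)(4.860×10^3)(3.44) = 2.101×10^-2 T.
u = B²/(2μ₀) = (2.101×10^-2)²/(2×4π×10⁻⁷) = 175.6 J/m³.

u ≈ 176 J/m³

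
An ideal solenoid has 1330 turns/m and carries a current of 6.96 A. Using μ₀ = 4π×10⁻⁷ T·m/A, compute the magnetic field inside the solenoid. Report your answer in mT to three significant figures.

Inside a long solenoid, B = μ₀nI.
B = (4π×10⁻⁷)(1.330×10^3 m⁻¹)(6.96 A) = 1.163×10^-2 T.

B ≈ 11.6 mT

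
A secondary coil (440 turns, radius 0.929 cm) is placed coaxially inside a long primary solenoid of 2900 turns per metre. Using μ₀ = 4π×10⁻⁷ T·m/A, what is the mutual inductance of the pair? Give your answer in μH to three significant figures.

The outer solenoid produces a uniform field B₁ = μ₀n₁I₁ across the inner coil,
so the flux linkage is N₂Φ = N₂B₁A₂ = μ₀n₁N₂A₂·I₁, giving M = μ₀n₁N₂A₂.
A₂ = πr² = π(9.290×10^-3 m)² = 2.711×10^-4 m².
M = (4π×10⁻⁷)(2900)(440)(2.711×10^-4) = 4.348×10^-4 H.

M ≈ 435 μH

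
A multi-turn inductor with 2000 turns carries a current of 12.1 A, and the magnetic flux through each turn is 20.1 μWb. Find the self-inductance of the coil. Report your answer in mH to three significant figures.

L ≈ 3.32 mH

Self-inductance is defined by L = NΦ_B/I (flux linkage over current).
L = (2000)(2.010×10^-5 Wb)/(12.1 A) = 3.322×10^-3 H.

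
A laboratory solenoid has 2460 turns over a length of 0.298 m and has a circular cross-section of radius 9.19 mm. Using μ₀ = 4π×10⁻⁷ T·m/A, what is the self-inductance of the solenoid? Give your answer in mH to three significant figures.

A = πr² = π(9.190×10^-3 m)² = 2.653×10^-4 m².
For a long solenoid, L = μ₀N²A/ℓ.
L = (4π×10⁻⁷)(2460)²(2.653×10^-4)/(0.298 m) = 6.771×10^-3 H.

L ≈ 6.77 mH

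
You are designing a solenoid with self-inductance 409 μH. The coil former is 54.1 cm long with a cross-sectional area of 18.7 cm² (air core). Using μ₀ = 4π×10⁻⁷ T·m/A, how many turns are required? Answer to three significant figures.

A = 18.7 cm² = 1.870×10^-3 m².
From L = μ₀N²A/ℓ, N = √(Lℓ / (μ₀A)).
N = √[(4.090×10^-4)(0.541) / ((4π×10⁻⁷)×1.870×10^-3)] = √(9.416×10^4) ≈ 306.9.

N ≈ 307 turns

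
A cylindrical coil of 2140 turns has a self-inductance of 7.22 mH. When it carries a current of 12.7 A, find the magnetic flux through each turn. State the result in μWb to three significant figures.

From L = NΦ_B/I, the flux per turn is Φ_B = LI/N.
Φ_B = (7.220×10^-3 H)(12.7 A)/2140 = 4.2848×10^-5 Wb.

Φ_B ≈ 42.8 μWb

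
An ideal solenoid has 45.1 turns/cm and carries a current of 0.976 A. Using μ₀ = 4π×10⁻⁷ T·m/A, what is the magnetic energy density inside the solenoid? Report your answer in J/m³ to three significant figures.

u ≈ 12.2 J/m³

B = μ₀nI = (4π×10⁻⁷)(4.510×10^3)(0.976) = 5.531×10^-3 T.
u = B²/(2μ₀) = (5.531×10^-3)²/(2×4π×10⁻⁷) = 12.17 J/m³.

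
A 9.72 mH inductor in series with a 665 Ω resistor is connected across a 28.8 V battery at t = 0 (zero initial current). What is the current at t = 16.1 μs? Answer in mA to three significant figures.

I ≈ 28.9 mA

τ = L/R = 9.720×10^-3/665 = 1.462×10^-5 s; final current I_∞ = ε/R = 28.8/665 = 4.331×10^-2 A.
I(t) = I_∞(1 − e^(−t/τ)) with t/τ = 1.101.
I = (4.331×10^-2)(1 − e^(−1.101)) = 2.891×10^-2 A.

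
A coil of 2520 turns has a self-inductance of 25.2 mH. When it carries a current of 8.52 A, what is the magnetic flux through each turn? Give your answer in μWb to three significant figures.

From L = NΦ_B/I, the flux per turn is Φ_B = LI/N.
Φ_B = (2.520×10^-2 H)(8.52 A)/2520 = 8.520×10^-5 Wb.

Φ_B ≈ 85.2 μWb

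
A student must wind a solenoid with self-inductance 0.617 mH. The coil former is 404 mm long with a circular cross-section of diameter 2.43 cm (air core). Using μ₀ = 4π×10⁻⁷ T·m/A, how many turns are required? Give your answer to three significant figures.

N ≈ 654 turns

A = π(d/2)² = π(1.215×10^-2 m)² = 4.638×10^-4 m².
From L = μ₀N²A/ℓ, N = √(Lℓ / (μ₀A)).
N = √[(6.170×10^-4)(0.404) / ((4π×10⁻⁷)×4.638×10^-4)] = √(4.277×10^5) ≈ 654.0.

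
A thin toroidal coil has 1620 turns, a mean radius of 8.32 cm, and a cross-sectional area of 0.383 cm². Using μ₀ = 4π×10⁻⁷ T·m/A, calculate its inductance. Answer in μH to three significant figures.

L ≈ 242 μH

For a thin toroid, L = μ₀N²A/(2πR).
L = (4π×10⁻⁷)(1620)²(3.830×10^-5) / (2π×8.320×10^-2 m) = 2.416×10^-4 H.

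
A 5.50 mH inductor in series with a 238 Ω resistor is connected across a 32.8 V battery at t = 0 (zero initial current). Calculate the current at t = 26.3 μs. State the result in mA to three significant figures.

I ≈ 93.7 mA

τ = L/R = 5.500×10^-3/238 = 2.311×10^-5 s; final current I_∞ = ε/R = 32.8/238 = 0.1378 A.
I(t) = I_∞(1 − e^(−t/τ)) with t/τ = 1.138.
I = (0.1378)(1 − e^(−1.138)) = 9.365×10^-2 A.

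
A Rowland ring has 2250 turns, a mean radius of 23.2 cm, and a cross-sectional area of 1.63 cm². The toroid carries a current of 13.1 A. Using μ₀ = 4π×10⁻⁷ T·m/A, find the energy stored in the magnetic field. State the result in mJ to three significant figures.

U ≈ 61.0 mJ

L = μ₀N²A/(2πR) = (4π×10⁻⁷)(2250)²(1.630×10^-4)/(2π×0.232) = 7.114×10^-4 H.
U = ½LI² = ½(7.114×10^-4)(13.1)² = 6.104×10^-2 J.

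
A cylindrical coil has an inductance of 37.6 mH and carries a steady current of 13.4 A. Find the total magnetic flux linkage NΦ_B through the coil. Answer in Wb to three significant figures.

From L = NΦ_B/I, the flux linkage is NΦ_B = LI.
NΦ_B = (3.760×10^-2 H)(13.4 A) = 0.5038 Wb.

NΦ_B ≈ 0.504 Wb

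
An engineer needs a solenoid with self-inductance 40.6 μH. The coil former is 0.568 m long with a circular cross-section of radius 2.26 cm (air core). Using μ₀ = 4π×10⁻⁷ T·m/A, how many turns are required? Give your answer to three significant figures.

A = πr² = π(2.260×10^-2 m)² = 1.6046×10^-3 m².
From L = μ₀N²A/ℓ, N = √(Lℓ / (μ₀A)).
N = √[(4.060×10^-5)(0.568) / ((4π×10⁻⁷)×1.6046×10^-3)] = √(1.144×10^4) ≈ 106.9.

N ≈ 107 turns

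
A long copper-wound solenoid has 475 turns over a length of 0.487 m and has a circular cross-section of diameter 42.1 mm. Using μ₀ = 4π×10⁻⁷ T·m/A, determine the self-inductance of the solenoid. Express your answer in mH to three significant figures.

L ≈ 0.810 mH

A = π(d/2)² = π(2.105×10^-2 m)² = 1.392×10^-3 m².
For a long solenoid, L = μ₀N²A/ℓ.
L = (4π×10⁻⁷)(475)²(1.392×10^-3)/(0.487 m) = 8.104×10^-4 H.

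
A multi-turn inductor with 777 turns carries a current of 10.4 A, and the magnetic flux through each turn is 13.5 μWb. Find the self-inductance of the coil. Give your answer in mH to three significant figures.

Self-inductance is defined by L = NΦ_B/I (flux linkage over current).
L = (777)(1.350×10^-5 Wb)/(10.4 A) = 1.009×10^-3 H.

L ≈ 1.01 mH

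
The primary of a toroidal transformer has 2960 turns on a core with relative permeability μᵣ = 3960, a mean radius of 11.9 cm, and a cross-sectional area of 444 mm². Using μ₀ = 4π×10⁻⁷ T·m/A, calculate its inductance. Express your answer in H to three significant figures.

For a thin toroid, L = μ₀μᵣN²A/(2πR).
L = (4π×10⁻⁷)(3960)(2960)²(4.440×10^-4) / (2π×0.119 m) = 25.89 H.

L ≈ 25.9 H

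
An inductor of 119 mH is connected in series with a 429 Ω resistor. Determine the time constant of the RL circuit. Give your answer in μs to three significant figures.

τ ≈ 277 μs

τ = L/R = (0.119 H)/(429 Ω) = 2.774×10^-4 s.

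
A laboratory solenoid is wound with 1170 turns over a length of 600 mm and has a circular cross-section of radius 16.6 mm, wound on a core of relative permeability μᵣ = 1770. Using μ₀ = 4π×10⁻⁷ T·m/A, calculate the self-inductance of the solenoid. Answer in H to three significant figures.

A = πr² = π(1.660×10^-2 m)² = 8.657×10^-4 m².
For a long solenoid, L = μ₀μᵣN²A/ℓ.
L = (4π×10⁻⁷)(1770)(1170)²(8.657×10^-4)/(0.6 m) = 4.393 H.

L ≈ 4.39 H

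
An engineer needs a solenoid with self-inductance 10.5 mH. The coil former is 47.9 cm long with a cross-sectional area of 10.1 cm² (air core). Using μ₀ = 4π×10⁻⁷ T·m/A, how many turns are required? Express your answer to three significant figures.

N ≈ 1990 turns

A = 10.1 cm² = 1.010×10^-3 m².
From L = μ₀N²A/ℓ, N = √(Lℓ / (μ₀A)).
N = √[(1.050×10^-2)(0.479) / ((4π×10⁻⁷)×1.010×10^-3)] = √(3.963×10^6) ≈ 1990.7.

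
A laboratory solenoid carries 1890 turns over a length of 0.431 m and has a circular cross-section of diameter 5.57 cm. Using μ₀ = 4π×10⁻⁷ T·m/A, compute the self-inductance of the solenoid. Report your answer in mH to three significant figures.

L ≈ 25.4 mH

A = π(d/2)² = π(2.785×10^-2 m)² = 2.437×10^-3 m².
For a long solenoid, L = μ₀N²A/ℓ.
L = (4π×10⁻⁷)(1890)²(2.437×10^-3)/(0.431 m) = 2.538×10^-2 H.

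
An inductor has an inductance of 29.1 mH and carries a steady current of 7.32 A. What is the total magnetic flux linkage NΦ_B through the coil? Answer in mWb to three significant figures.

NΦ_B ≈ 213 mWb

From L = NΦ_B/I, the flux linkage is NΦ_B = LI.
NΦ_B = (2.910×10^-2 H)(7.32 A) = 0.213 Wb.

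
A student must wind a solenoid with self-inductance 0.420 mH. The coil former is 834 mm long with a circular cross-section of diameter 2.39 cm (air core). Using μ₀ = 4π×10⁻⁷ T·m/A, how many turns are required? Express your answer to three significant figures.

A = π(d/2)² = π(1.195×10^-2 m)² = 4.486×10^-4 m².
From L = μ₀N²A/ℓ, N = √(Lℓ / (μ₀A)).
N = √[(4.200×10^-4)(0.834) / ((4π×10⁻⁷)×4.486×10^-4)] = √(6.213×10^5) ≈ 788.2.

N ≈ 788 turns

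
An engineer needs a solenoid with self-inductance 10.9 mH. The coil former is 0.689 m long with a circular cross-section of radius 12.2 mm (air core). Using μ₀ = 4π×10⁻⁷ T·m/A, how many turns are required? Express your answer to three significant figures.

A = πr² = π(1.220×10^-2 m)² = 4.676×10^-4 m².
From L = μ₀N²A/ℓ, N = √(Lℓ / (μ₀A)).
N = √[(1.090×10^-2)(0.689) / ((4π×10⁻⁷)×4.676×10^-4)] = √(1.278×10^7) ≈ 3575.1.

N ≈ 3580 turns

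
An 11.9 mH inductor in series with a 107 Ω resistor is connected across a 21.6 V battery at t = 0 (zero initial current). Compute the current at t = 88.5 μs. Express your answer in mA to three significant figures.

I ≈ 111 mA

τ = L/R = 1.190×10^-2/107 = 1.112×10^-4 s; final current I_∞ = ε/R = 21.6/107 = 0.2019 A.
I(t) = I_∞(1 − e^(−t/τ)) with t/τ = 0.796.
I = (0.2019)(1 − e^(−0.796)) = 0.1108 A.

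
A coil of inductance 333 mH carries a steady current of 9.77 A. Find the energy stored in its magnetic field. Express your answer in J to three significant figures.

Stored magnetic energy: U = ½LI².
U = ½(0.333 H)(9.77 A)² = 15.89 J.

U ≈ 15.9 J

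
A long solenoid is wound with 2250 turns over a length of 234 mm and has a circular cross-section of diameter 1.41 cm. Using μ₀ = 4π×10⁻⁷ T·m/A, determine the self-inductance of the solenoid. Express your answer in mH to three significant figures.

A = π(d/2)² = π(7.050×10^-3 m)² = 1.561×10^-4 m².
For a long solenoid, L = μ₀N²A/ℓ.
L = (4π×10⁻⁷)(2250)²(1.561×10^-4)/(0.234 m) = 4.245×10^-3 H.

L ≈ 4.25 mH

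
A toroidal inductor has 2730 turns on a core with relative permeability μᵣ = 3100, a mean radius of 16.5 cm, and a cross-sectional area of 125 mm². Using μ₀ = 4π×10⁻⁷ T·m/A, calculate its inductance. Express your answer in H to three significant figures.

L ≈ 3.50 H

For a thin toroid, L = μ₀μᵣN²A/(2πR).
L = (4π×10⁻⁷)(3100)(2730)²(1.250×10^-4) / (2π×0.165 m) = 3.501 H.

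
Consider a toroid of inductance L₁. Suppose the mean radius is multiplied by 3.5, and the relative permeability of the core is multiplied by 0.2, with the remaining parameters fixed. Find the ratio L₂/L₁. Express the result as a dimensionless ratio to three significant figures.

L₂/L₁ = 0.0571

For a toroid, L ∝ μᵣN²A/R.
L₂/L₁ = (3.5)^-1 × (0.2) = 0.0571.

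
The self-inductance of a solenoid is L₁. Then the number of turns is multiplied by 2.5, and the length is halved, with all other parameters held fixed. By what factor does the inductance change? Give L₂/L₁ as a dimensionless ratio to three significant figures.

For a solenoid, L ∝ μᵣN²A/ℓ.
L₂/L₁ = (2.5)^2 × (0.5)^-1 = 12.5.

L₂/L₁ = 12.5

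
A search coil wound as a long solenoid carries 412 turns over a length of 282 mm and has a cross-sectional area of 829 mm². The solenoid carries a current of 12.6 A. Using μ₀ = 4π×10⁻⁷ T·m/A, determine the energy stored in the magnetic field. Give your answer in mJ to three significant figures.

A = 829 mm² = 8.290×10^-4 m².
L = μ₀N²A/ℓ = (4π×10⁻⁷)(412)²(8.290×10^-4)/(0.282) = 6.271×10^-4 H.
U = ½LI² = ½(6.271×10^-4)(12.6)² = 4.978×10^-2 J.

U ≈ 49.8 mJ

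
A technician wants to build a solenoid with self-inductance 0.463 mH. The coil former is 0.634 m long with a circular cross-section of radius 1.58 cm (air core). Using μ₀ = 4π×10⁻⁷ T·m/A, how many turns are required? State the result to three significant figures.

A = πr² = π(1.580×10^-2 m)² = 7.843×10^-4 m².
From L = μ₀N²A/ℓ, N = √(Lℓ / (μ₀A)).
N = √[(4.630×10^-4)(0.634) / ((4π×10⁻⁷)×7.843×10^-4)] = √(2.978×10^5) ≈ 545.8.

N ≈ 546 turns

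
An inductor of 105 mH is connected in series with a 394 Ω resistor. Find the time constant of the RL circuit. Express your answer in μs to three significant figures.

τ = L/R = (0.105 H)/(394 Ω) = 2.66497×10^-4 s.

τ ≈ 266 μs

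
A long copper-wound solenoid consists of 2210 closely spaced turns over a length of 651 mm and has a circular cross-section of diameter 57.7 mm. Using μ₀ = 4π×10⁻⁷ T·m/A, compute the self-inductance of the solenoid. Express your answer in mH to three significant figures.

L ≈ 24.7 mH

A = π(d/2)² = π(2.885×10^-2 m)² = 2.6148×10^-3 m².
For a long solenoid, L = μ₀N²A/ℓ.
L = (4π×10⁻⁷)(2210)²(2.6148×10^-3)/(0.651 m) = 2.465×10^-2 H.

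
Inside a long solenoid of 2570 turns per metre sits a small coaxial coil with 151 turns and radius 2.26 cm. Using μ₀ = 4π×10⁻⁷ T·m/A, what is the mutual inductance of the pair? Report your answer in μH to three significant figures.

M ≈ 783 μH

The outer solenoid produces a uniform field B₁ = μ₀n₁I₁ across the inner coil,
so the flux linkage is N₂Φ = N₂B₁A₂ = μ₀n₁N₂A₂·I₁, giving M = μ₀n₁N₂A₂.
A₂ = πr² = π(2.260×10^-2 m)² = 1.6046×10^-3 m².
M = (4π×10⁻⁷)(2570)(151)(1.6046×10^-3) = 7.825×10^-4 H.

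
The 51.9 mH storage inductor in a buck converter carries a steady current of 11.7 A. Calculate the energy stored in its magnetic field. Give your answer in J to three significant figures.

Stored magnetic energy: U = ½LI².
U = ½(5.190×10^-2 H)(11.7 A)² = 3.552 J.

U ≈ 3.55 J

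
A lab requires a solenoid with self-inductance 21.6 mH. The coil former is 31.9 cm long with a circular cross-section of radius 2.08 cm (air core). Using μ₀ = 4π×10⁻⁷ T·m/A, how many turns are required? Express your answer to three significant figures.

N ≈ 2010 turns

A = πr² = π(2.080×10^-2 m)² = 1.359×10^-3 m².
From L = μ₀N²A/ℓ, N = √(Lℓ / (μ₀A)).
N = √[(2.160×10^-2)(0.319) / ((4π×10⁻⁷)×1.359×10^-3)] = √(4.034×10^6) ≈ 2008.5.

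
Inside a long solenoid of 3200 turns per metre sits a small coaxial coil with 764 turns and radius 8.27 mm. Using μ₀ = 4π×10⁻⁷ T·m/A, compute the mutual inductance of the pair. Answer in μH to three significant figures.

The outer solenoid produces a uniform field B₁ = μ₀n₁I₁ across the inner coil,
so the flux linkage is N₂Φ = N₂B₁A₂ = μ₀n₁N₂A₂·I₁, giving M = μ₀n₁N₂A₂.
A₂ = πr² = π(8.270×10^-3 m)² = 2.149×10^-4 m².
M = (4π×10⁻⁷)(3200)(764)(2.149×10^-4) = 6.601×10^-4 H.

M ≈ 660 μH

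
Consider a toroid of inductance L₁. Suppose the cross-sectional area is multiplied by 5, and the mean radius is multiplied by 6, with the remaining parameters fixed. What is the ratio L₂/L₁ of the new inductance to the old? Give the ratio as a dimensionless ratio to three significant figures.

L₂/L₁ = 0.833

For a toroid, L ∝ μᵣN²A/R.
L₂/L₁ = (5) × (6)^-1 = 0.833.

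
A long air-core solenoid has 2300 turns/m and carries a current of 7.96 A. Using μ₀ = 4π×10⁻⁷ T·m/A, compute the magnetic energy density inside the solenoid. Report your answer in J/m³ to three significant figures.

u ≈ 211 J/m³

B = μ₀nI = (4π×10⁻⁷)(2.300×10^3)(7.96) = 2.301×10^-2 T.
u = B²/(2μ₀) = (2.301×10^-2)²/(2×4π×10⁻⁷) = 210.6 J/m³.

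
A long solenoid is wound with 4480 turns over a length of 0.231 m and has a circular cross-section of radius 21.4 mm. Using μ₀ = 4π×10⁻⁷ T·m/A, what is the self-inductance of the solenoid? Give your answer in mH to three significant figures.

L ≈ 157 mH

A = πr² = π(2.140×10^-2 m)² = 1.439×10^-3 m².
For a long solenoid, L = μ₀N²A/ℓ.
L = (4π×10⁻⁷)(4480)²(1.439×10^-3)/(0.231 m) = 0.1571 H.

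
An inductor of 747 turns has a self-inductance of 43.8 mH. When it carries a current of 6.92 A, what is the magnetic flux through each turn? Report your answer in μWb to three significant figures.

Φ_B ≈ 406 μWb

From L = NΦ_B/I, the flux per turn is Φ_B = LI/N.
Φ_B = (4.380×10^-2 H)(6.92 A)/747 = 4.058×10^-4 Wb.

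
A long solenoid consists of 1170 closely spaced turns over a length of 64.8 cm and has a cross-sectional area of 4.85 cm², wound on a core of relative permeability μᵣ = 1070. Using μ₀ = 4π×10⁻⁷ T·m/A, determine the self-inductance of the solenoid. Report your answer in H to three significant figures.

L ≈ 1.38 H

A = 4.85 cm² = 4.850×10^-4 m².
For a long solenoid, L = μ₀μᵣN²A/ℓ.
L = (4π×10⁻⁷)(1070)(1170)²(4.850×10^-4)/(0.648 m) = 1.378 H.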